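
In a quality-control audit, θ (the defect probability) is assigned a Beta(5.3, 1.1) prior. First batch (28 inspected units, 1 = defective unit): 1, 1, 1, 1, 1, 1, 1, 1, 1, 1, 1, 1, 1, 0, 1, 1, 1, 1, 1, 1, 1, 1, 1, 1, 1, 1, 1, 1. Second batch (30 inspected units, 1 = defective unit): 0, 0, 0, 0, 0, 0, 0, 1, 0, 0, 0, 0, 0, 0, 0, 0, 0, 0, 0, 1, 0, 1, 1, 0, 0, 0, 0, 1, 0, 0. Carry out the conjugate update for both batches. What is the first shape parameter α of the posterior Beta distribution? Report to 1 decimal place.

37.3

The Beta prior is conjugate to a Binomial/Bernoulli likelihood; the update adds successes to α and failures to β.
After batch 1: Beta(5.3+27, 1.1+1) = Beta(32.3, 2.1).
After batch 2: Beta(32.3+5, 2.1+25) = Beta(37.3, 27.1).
Posterior α = 37.3.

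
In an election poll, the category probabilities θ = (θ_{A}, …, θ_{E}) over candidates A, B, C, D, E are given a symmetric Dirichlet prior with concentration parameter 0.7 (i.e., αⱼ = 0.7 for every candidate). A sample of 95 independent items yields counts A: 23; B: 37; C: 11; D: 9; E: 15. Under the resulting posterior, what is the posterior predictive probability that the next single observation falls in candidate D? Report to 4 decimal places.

The Dirichlet prior is conjugate to the Multinomial likelihood: each posterior αⱼ = prior αⱼ + observed count nⱼ.
Posterior concentration: (23.7, 37.7, 11.7, 9.7, 15.7), total = 98.5.
P(next = D | data) = α_{D}/Σα = 0.0985.

0.0985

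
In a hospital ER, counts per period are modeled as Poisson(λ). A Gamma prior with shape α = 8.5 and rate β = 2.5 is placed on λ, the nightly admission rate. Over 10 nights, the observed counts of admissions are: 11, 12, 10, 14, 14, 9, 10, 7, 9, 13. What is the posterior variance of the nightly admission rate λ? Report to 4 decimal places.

0.7520

With a Gamma(shape α, rate β) prior, the Poisson likelihood is conjugate: the posterior is Gamma(α + ΣXᵢ, β + n).
Sum of counts S = 109 over n = 10 nights.
Posterior: Gamma(α+S, β+n) = Gamma(8.5+109, 2.5+10) = Gamma(117.5, 12.5).
Var = α/β² = 117.5/12.5² = 0.7520.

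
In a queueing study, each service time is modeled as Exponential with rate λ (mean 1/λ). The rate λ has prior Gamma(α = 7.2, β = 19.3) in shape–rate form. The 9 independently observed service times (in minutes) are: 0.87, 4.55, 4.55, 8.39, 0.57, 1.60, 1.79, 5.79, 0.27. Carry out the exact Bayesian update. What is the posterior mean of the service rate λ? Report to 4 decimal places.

0.3398

With a Gamma(shape α, rate β) prior on the exponential rate λ, the posterior after n observations with total T = Σxᵢ is Gamma(α+n, β+T).
Sum of observations T = 28.38 minutes; n = 9.
Posterior: Gamma(7.2+9, 19.3+28.38) = Gamma(16.2, 47.68).
Posterior mean of λ = α/β = 16.2/47.68 = 0.3398.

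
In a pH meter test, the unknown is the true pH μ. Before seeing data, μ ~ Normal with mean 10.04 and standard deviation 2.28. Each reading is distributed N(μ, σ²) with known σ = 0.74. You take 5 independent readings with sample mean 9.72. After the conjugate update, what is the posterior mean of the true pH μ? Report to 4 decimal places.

9.7266

For Normal data with known variance σ², a Normal(μ₀, σ₀²) prior on μ is conjugate. Posterior precision = 1/σ₀² + n/σ²; posterior mean is the precision-weighted average of μ₀ and x̄.
n·x̄ = 5·9.72 = 48.6.
σ₀² = 2.28² = 5.1984, σ² = 0.74² = 0.5476; σ² + n·σ₀² = 0.5476 + 5·5.1984 = 26.5396.
Posterior mean = (μ₀/σ₀² + n·x̄/σ²)/(1/σ₀² + n/σ²) = (σ²·μ₀ + σ₀²·n·x̄)/(σ² + n·σ₀²) = (0.5476·10.04 + 5.1984·48.6)/26.5396 = 258.140144/26.5396 = 9.7266.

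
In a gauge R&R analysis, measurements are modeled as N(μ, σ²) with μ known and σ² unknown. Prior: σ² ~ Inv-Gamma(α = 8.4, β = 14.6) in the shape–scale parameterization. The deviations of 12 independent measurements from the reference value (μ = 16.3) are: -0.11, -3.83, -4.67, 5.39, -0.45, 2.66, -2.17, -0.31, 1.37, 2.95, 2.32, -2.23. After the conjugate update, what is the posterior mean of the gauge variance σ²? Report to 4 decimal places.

4.7672

With known mean μ and an Inverse-Gamma(α, β) prior on σ², the Normal likelihood is conjugate: posterior is Inv-Gamma(α + n/2, β + Σ(xᵢ−μ)²/2).
Σ(xᵢ−μ)² = (-0.11)² + (-3.83)² + (-4.67)² + (5.39)² + (-0.45)² + (2.66)² + (-2.17)² + (-0.31)² + (1.37)² + (2.95)² + (2.32)² + (-2.23)² = 98.5598.
Posterior: Inv-Gamma(8.4 + 12/2, 14.6 + 98.5598/2) = Inv-Gamma(14.40, 63.87990).
E[σ²|data] = β/(α−1) = 63.87990/13.40 = 4.7672.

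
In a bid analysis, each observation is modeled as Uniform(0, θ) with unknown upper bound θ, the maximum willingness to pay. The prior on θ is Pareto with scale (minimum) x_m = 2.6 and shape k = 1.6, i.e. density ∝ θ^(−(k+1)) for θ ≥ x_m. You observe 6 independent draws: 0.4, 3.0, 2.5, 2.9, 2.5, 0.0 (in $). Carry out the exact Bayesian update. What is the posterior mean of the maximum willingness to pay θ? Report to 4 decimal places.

A Pareto(scale x_m, shape k) prior on the upper bound θ of Uniform(0, θ) is conjugate: posterior is Pareto(max(x_m, max xᵢ), k + n).
Sample maximum = 3.0; prior scale x_m = 2.6 → posterior scale = max = 3.0.
Posterior shape = 1.6 + 6 = 7.6.
E[θ|data] = k·x_m/(k−1) = 7.6·3.0/6.6 = 3.4545.

3.4545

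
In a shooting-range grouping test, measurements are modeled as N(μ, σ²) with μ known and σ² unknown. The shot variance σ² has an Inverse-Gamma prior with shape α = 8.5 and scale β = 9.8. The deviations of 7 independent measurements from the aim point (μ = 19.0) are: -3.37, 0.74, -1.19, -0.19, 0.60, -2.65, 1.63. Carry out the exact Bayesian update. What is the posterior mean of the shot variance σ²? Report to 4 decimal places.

With known mean μ and an Inverse-Gamma(α, β) prior on σ², the Normal likelihood is conjugate: posterior is Inv-Gamma(α + n/2, β + Σ(xᵢ−μ)²/2).
Σ(xᵢ−μ)² = (-3.37)² + (0.74)² + (-1.19)² + (-0.19)² + (0.60)² + (-2.65)² + (1.63)² = 23.3961.
Posterior: Inv-Gamma(8.5 + 7/2, 9.8 + 23.3961/2) = Inv-Gamma(12.00, 21.49805).
E[σ²|data] = β/(α−1) = 21.49805/11.00 = 1.9544.

1.9544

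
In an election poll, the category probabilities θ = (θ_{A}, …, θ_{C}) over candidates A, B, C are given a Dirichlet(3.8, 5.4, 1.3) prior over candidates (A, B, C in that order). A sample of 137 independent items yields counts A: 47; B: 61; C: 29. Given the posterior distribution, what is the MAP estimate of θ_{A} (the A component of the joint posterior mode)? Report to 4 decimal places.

The Dirichlet prior is conjugate to the Multinomial likelihood: each posterior αⱼ = prior αⱼ + observed count nⱼ.
Posterior concentration: (50.8, 66.4, 30.3), total = 147.5.
Joint mode component: (α_{A}−1)/(Σα−K) = 49.8/144.5 = 0.3446.

0.3446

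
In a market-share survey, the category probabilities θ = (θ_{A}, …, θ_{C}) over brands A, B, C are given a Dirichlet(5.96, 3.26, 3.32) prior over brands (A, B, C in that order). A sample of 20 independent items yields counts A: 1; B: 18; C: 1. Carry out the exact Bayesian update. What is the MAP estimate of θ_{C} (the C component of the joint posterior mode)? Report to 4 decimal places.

0.1124

The Dirichlet prior is conjugate to the Multinomial likelihood: each posterior αⱼ = prior αⱼ + observed count nⱼ.
Posterior concentration: (6.96, 21.26, 4.32), total = 32.54.
Joint mode component: (α_{C}−1)/(Σα−K) = 3.32/29.54 = 0.1124.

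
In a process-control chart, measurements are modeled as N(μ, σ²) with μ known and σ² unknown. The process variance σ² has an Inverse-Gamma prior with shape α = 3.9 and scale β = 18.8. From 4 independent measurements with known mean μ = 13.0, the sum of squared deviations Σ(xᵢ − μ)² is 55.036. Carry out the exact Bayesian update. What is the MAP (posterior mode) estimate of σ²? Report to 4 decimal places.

6.7128

With known mean μ and an Inverse-Gamma(α, β) prior on σ², the Normal likelihood is conjugate: posterior is Inv-Gamma(α + n/2, β + Σ(xᵢ−μ)²/2).
Posterior: Inv-Gamma(3.9 + 4/2, 18.8 + 55.036/2) = Inv-Gamma(5.90, 46.3180).
Mode = β/(α+1) = 46.3180/6.90 = 6.7128.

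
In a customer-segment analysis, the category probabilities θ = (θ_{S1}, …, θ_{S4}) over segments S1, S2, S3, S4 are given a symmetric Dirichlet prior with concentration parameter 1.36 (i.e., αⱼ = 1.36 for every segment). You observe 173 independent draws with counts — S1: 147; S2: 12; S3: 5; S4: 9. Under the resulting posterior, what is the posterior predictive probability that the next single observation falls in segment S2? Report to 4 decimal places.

0.0749

The Dirichlet prior is conjugate to the Multinomial likelihood: each posterior αⱼ = prior αⱼ + observed count nⱼ.
Posterior concentration: (148.36, 13.36, 6.36, 10.36), total = 178.44.
P(next = S2 | data) = α_{S2}/Σα = 0.0749.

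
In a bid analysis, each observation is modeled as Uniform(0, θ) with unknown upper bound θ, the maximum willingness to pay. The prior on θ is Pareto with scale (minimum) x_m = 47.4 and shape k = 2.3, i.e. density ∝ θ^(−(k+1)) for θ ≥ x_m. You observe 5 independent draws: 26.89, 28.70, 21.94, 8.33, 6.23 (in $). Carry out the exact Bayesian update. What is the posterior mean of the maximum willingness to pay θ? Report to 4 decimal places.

54.9238

A Pareto(scale x_m, shape k) prior on the upper bound θ of Uniform(0, θ) is conjugate: posterior is Pareto(max(x_m, max xᵢ), k + n).
Sample maximum = 28.70; prior scale x_m = 47.4 → posterior scale = max = 47.40.
Posterior shape = 2.3 + 5 = 7.3.
E[θ|data] = k·x_m/(k−1) = 7.3·47.40/6.3 = 54.9238.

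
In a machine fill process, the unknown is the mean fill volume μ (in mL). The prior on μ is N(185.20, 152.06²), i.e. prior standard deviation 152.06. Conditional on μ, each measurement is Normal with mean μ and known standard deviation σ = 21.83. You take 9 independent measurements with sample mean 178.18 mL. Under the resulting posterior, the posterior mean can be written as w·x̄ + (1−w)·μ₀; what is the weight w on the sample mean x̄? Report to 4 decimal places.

For Normal data with known variance σ², a Normal(μ₀, σ₀²) prior on μ is conjugate. Posterior precision = 1/σ₀² + n/σ²; posterior mean is the precision-weighted average of μ₀ and x̄.
σ₀² = 152.06² = 23122.2436, σ² = 21.83² = 476.5489. Prior precision 1/σ₀² = 1/23122.2436; data precision n/σ² = 9/476.5489.
w = (n/σ²)/(1/σ₀² + n/σ²) = n·σ₀²/(σ² + n·σ₀²) = 9·23122.2436/(476.5489 + 9·23122.2436) = 208100.1924/208576.7413 = 0.9977.

0.9977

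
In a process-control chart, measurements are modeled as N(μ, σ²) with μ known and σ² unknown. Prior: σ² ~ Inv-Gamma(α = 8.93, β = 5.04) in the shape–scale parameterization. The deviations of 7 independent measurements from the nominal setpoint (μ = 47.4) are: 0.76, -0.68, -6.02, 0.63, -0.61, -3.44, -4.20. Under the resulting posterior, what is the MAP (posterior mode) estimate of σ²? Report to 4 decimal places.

2.8892

With known mean μ and an Inverse-Gamma(α, β) prior on σ², the Normal likelihood is conjugate: posterior is Inv-Gamma(α + n/2, β + Σ(xᵢ−μ)²/2).
Σ(xᵢ−μ)² = (0.76)² + (-0.68)² + (-6.02)² + (0.63)² + (-0.61)² + (-3.44)² + (-4.20)² = 67.5230.
Posterior: Inv-Gamma(8.93 + 7/2, 5.04 + 67.5230/2) = Inv-Gamma(12.43, 38.80150).
Mode = β/(α+1) = 38.80150/13.43 = 2.8892.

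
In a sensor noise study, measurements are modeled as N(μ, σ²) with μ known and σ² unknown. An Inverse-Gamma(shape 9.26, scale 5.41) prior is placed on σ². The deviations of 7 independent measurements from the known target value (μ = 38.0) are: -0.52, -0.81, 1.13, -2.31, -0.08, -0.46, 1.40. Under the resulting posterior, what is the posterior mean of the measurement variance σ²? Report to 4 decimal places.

With known mean μ and an Inverse-Gamma(α, β) prior on σ², the Normal likelihood is conjugate: posterior is Inv-Gamma(α + n/2, β + Σ(xᵢ−μ)²/2).
Σ(xᵢ−μ)² = (-0.52)² + (-0.81)² + (1.13)² + (-2.31)² + (-0.08)² + (-0.46)² + (1.40)² = 9.7175.
Posterior: Inv-Gamma(9.26 + 7/2, 5.41 + 9.7175/2) = Inv-Gamma(12.76, 10.26875).
E[σ²|data] = β/(α−1) = 10.26875/11.76 = 0.8732.

0.8732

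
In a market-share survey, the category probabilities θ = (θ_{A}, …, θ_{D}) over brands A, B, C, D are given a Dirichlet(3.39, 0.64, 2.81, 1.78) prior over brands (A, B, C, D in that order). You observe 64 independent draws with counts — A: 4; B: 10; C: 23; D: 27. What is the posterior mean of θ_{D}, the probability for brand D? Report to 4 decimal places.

0.3963

The Dirichlet prior is conjugate to the Multinomial likelihood: each posterior αⱼ = prior αⱼ + observed count nⱼ.
Posterior concentration: (7.39, 10.64, 25.81, 28.78), total = 72.62.
E[θ_{D}|data] = α_{D}/Σα = 28.78/72.62 = 0.3963.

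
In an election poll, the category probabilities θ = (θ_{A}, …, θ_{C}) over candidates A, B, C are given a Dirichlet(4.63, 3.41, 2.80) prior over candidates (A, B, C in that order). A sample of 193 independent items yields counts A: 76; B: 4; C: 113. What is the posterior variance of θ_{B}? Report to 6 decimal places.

0.000171

The Dirichlet prior is conjugate to the Multinomial likelihood: each posterior αⱼ = prior αⱼ + observed count nⱼ.
Posterior concentration: (80.63, 7.41, 115.80), total = 203.84.
Var[θ_j] = α_j(Σα−α_j)/((Σα)²(Σα+1)) = 7.41·196.43/(203.84²·204.84) = 0.000171.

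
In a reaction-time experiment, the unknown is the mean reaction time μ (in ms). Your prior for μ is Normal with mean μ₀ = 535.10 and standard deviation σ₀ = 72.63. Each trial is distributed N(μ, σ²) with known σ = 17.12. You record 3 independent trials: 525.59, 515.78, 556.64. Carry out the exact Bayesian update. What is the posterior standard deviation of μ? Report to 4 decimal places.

For Normal data with known variance σ², a Normal(μ₀, σ₀²) prior on μ is conjugate. Posterior precision = 1/σ₀² + n/σ²; posterior mean is the precision-weighted average of μ₀ and x̄.
σ₀² = 72.63² = 5275.1169, σ² = 17.12² = 293.0944; σ² + n·σ₀² = 293.0944 + 3·5275.1169 = 16118.4451.
Posterior precision = 1/σ₀² + n/σ² = 1/5275.1169 + 3/293.0944 = (σ² + n·σ₀²)/(σ₀²σ²) = 16118.4451/(5275.1169·293.0944); posterior variance σₙ² = σ₀²σ²/(σ² + n·σ₀²) = 5275.1169·293.0944/16118.4451 = 95.921611.
Posterior SD = √σₙ² = √(5275.1169·293.0944/16118.4451) = 9.7940.

9.7940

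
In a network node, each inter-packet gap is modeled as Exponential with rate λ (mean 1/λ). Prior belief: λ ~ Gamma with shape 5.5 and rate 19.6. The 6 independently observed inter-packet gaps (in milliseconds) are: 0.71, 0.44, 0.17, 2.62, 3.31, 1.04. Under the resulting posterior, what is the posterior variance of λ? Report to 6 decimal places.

0.014784

With a Gamma(shape α, rate β) prior on the exponential rate λ, the posterior after n observations with total T = Σxᵢ is Gamma(α+n, β+T).
Sum of observations T = 8.29 milliseconds; n = 6.
Posterior: Gamma(5.5+6, 19.6+8.29) = Gamma(11.5, 27.89).
Var = α/β² = 0.014784.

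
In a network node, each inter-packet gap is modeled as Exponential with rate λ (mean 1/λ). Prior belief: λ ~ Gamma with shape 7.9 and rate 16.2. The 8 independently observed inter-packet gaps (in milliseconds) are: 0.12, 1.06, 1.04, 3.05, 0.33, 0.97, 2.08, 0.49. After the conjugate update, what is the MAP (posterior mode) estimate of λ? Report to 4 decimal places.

With a Gamma(shape α, rate β) prior on the exponential rate λ, the posterior after n observations with total T = Σxᵢ is Gamma(α+n, β+T).
Sum of observations T = 9.14 milliseconds; n = 8.
Posterior: Gamma(7.9+8, 16.2+9.14) = Gamma(15.9, 25.34).
Mode = (α−1)/β = 0.5880.

0.5880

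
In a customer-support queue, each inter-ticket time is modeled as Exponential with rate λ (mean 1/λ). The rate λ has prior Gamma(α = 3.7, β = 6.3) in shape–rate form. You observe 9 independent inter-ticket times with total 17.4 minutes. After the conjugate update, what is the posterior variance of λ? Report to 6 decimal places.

0.022610

With a Gamma(shape α, rate β) prior on the exponential rate λ, the posterior after n observations with total T = Σxᵢ is Gamma(α+n, β+T).
Posterior: Gamma(3.7+9, 6.3+17.4) = Gamma(12.7, 23.7).
Var = α/β² = 0.022610.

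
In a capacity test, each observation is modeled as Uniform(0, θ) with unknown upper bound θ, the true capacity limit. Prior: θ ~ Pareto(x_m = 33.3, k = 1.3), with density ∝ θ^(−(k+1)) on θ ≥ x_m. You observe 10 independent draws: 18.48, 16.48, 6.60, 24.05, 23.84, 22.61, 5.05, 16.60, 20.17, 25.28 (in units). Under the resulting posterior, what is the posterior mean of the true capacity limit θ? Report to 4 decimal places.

A Pareto(scale x_m, shape k) prior on the upper bound θ of Uniform(0, θ) is conjugate: posterior is Pareto(max(x_m, max xᵢ), k + n).
Sample maximum = 25.28; prior scale x_m = 33.3 → posterior scale = max = 33.30.
Posterior shape = 1.3 + 10 = 11.3.
E[θ|data] = k·x_m/(k−1) = 11.3·33.30/10.3 = 36.5330.

36.5330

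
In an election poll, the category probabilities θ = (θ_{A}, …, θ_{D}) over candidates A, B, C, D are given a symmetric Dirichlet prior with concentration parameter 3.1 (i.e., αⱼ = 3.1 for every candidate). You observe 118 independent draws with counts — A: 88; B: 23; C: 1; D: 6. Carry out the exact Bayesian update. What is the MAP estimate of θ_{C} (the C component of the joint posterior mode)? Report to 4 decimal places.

0.0245

The Dirichlet prior is conjugate to the Multinomial likelihood: each posterior αⱼ = prior αⱼ + observed count nⱼ.
Posterior concentration: (91.1, 26.1, 4.1, 9.1), total = 130.4.
Joint mode component: (α_{C}−1)/(Σα−K) = 3.1/126.4 = 0.0245.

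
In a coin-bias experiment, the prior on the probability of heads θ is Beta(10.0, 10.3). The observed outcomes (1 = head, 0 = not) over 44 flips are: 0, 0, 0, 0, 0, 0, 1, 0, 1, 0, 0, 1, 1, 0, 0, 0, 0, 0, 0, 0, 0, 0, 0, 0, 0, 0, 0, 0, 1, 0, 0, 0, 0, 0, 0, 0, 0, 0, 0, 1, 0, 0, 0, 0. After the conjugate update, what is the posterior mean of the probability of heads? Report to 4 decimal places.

0.2488

The Beta prior is conjugate to a Binomial/Bernoulli likelihood; the update adds successes to α and failures to β.
Posterior: Beta(α+k, β+n−k) = Beta(10.0+6, 10.3+38) = Beta(16.0, 48.3).
Posterior mean = α/(α+β) = 16.0/64.3 = 0.2488.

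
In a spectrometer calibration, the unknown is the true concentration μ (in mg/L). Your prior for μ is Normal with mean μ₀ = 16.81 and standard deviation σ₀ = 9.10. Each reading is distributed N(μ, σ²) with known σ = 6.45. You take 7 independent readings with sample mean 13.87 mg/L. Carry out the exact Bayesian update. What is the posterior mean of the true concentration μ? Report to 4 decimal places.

For Normal data with known variance σ², a Normal(μ₀, σ₀²) prior on μ is conjugate. Posterior precision = 1/σ₀² + n/σ²; posterior mean is the precision-weighted average of μ₀ and x̄.
n·x̄ = 7·13.87 = 97.09.
σ₀² = 9.10² = 82.81, σ² = 6.45² = 41.6025; σ² + n·σ₀² = 41.6025 + 7·82.81 = 621.2725.
Posterior mean = (μ₀/σ₀² + n·x̄/σ²)/(1/σ₀² + n/σ²) = (σ²·μ₀ + σ₀²·n·x̄)/(σ² + n·σ₀²) = (41.6025·16.81 + 82.81·97.09)/621.2725 = 8739.360925/621.2725 = 14.0669.

14.0669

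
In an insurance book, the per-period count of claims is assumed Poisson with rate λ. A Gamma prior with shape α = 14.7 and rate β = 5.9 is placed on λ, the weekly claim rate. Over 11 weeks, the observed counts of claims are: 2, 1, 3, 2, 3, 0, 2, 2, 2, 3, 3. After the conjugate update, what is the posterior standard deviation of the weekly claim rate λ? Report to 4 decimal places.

With a Gamma(shape α, rate β) prior, the Poisson likelihood is conjugate: the posterior is Gamma(α + ΣXᵢ, β + n).
Sum of counts S = 23 over n = 11 weeks.
Posterior: Gamma(α+S, β+n) = Gamma(14.7+23, 5.9+11) = Gamma(37.7, 16.9).
SD = √α/β = √37.7/16.9 = 0.3633.

0.3633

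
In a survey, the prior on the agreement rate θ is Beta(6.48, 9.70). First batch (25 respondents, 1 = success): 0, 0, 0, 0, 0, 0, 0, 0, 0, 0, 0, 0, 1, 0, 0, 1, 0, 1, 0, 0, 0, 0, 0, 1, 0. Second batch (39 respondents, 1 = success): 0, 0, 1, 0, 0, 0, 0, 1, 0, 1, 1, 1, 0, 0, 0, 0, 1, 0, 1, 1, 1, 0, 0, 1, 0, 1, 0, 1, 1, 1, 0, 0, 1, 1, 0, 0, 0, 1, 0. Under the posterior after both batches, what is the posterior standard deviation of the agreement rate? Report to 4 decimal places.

0.0527

The Beta prior is conjugate to a Binomial/Bernoulli likelihood; the update adds successes to α and failures to β.
After batch 1: Beta(6.48+4, 9.70+21) = Beta(10.48, 30.70).
After batch 2: Beta(10.48+17, 30.70+22) = Beta(27.48, 52.70).
Var = αβ/((α+β)²(α+β+1)) = 27.48·52.70/(80.18²·81.18) = 0.00277489; SD = √0.00277489 = 0.0527.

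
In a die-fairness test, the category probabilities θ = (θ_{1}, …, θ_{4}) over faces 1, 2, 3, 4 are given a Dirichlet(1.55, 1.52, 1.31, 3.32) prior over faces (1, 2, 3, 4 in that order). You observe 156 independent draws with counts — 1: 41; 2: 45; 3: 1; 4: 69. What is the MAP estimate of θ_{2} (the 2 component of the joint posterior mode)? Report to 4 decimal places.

0.2850

The Dirichlet prior is conjugate to the Multinomial likelihood: each posterior αⱼ = prior αⱼ + observed count nⱼ.
Posterior concentration: (42.55, 46.52, 2.31, 72.32), total = 163.70.
Joint mode component: (α_{2}−1)/(Σα−K) = 45.52/159.70 = 0.2850.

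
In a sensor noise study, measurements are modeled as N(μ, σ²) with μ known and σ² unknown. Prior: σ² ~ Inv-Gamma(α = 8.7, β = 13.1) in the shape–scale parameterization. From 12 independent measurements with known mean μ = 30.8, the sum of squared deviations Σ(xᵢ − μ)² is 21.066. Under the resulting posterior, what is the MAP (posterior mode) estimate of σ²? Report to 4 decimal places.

1.5053

With known mean μ and an Inverse-Gamma(α, β) prior on σ², the Normal likelihood is conjugate: posterior is Inv-Gamma(α + n/2, β + Σ(xᵢ−μ)²/2).
Posterior: Inv-Gamma(8.7 + 12/2, 13.1 + 21.066/2) = Inv-Gamma(14.70, 23.6330).
Mode = β/(α+1) = 23.6330/15.70 = 1.5053.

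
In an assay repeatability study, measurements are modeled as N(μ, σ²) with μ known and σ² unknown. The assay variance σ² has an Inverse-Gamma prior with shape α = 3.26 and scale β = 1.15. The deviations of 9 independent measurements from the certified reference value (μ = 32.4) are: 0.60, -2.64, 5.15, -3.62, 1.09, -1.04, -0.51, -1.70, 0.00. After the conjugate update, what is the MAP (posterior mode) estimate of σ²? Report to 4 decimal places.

3.1208

With known mean μ and an Inverse-Gamma(α, β) prior on σ², the Normal likelihood is conjugate: posterior is Inv-Gamma(α + n/2, β + Σ(xᵢ−μ)²/2).
Σ(xᵢ−μ)² = (0.60)² + (-2.64)² + (5.15)² + (-3.62)² + (1.09)² + (-1.04)² + (-0.51)² + (-1.70)² + (0.00)² = 52.3763.
Posterior: Inv-Gamma(3.26 + 9/2, 1.15 + 52.3763/2) = Inv-Gamma(7.76, 27.33815).
Mode = β/(α+1) = 27.33815/8.76 = 3.1208.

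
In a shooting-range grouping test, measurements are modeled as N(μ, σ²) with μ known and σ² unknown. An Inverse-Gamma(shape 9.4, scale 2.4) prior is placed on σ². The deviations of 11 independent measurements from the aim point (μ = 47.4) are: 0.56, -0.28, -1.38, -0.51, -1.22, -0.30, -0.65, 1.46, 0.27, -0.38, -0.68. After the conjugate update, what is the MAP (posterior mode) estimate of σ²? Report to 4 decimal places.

0.3827

With known mean μ and an Inverse-Gamma(α, β) prior on σ², the Normal likelihood is conjugate: posterior is Inv-Gamma(α + n/2, β + Σ(xᵢ−μ)²/2).
Σ(xᵢ−μ)² = (0.56)² + (-0.28)² + (-1.38)² + (-0.51)² + (-1.22)² + (-0.30)² + (-0.65)² + (1.46)² + (0.27)² + (-0.38)² + (-0.68)² = 7.3687.
Posterior: Inv-Gamma(9.4 + 11/2, 2.4 + 7.3687/2) = Inv-Gamma(14.90, 6.08435).
Mode = β/(α+1) = 6.08435/15.90 = 0.3827.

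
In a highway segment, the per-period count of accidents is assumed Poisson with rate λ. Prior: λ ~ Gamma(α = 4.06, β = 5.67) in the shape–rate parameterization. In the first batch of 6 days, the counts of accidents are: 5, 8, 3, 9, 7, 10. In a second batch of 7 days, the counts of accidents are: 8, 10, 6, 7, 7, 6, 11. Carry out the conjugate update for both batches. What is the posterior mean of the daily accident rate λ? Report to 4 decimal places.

5.4130

With a Gamma(shape α, rate β) prior, the Poisson likelihood is conjugate: the posterior is Gamma(α + ΣXᵢ, β + n).
Batch 1: sum of counts S = 42 over n = 6 days.
After batch 1: Gamma(α+S, β+n) = Gamma(4.06+42, 5.67+6) = Gamma(46.06, 11.67).
Batch 2: sum of counts S = 55 over n = 7 days.
After batch 2: Gamma(α+S, β+n) = Gamma(46.06+55, 11.67+7) = Gamma(101.06, 18.67).
Posterior mean = α/β = 101.06/18.67 = 5.4130.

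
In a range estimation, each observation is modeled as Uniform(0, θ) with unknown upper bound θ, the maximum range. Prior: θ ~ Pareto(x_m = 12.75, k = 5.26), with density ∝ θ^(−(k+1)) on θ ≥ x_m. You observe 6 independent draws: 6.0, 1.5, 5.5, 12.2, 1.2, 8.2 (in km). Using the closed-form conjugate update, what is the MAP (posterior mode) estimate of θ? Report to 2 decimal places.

A Pareto(scale x_m, shape k) prior on the upper bound θ of Uniform(0, θ) is conjugate: posterior is Pareto(max(x_m, max xᵢ), k + n).
Sample maximum = 12.2; prior scale x_m = 12.75 → posterior scale = max = 12.75.
Posterior shape = 5.26 + 6 = 11.26.
The Pareto density is decreasing on [x_m, ∞), so the mode is x_m = 12.75.

12.75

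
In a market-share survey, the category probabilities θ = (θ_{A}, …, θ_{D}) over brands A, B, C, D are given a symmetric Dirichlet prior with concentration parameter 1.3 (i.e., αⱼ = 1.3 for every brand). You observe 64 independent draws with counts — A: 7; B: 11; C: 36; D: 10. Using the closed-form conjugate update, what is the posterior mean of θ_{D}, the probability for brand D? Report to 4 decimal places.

0.1633

The Dirichlet prior is conjugate to the Multinomial likelihood: each posterior αⱼ = prior αⱼ + observed count nⱼ.
Posterior concentration: (8.3, 12.3, 37.3, 11.3), total = 69.2.
E[θ_{D}|data] = α_{D}/Σα = 11.3/69.2 = 0.1633.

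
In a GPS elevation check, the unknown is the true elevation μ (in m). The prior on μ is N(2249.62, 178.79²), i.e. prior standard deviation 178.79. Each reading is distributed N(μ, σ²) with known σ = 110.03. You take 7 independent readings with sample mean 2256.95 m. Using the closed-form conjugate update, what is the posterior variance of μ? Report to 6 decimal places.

1640.742000

For Normal data with known variance σ², a Normal(μ₀, σ₀²) prior on μ is conjugate. Posterior precision = 1/σ₀² + n/σ²; posterior mean is the precision-weighted average of μ₀ and x̄.
σ₀² = 178.79² = 31965.8641, σ² = 110.03² = 12106.6009; σ² + n·σ₀² = 12106.6009 + 7·31965.8641 = 235867.6496.
Posterior precision = 1/σ₀² + n/σ² = 1/31965.8641 + 7/12106.6009 = (σ² + n·σ₀²)/(σ₀²σ²) = 235867.6496/(31965.8641·12106.6009); posterior variance σₙ² = σ₀²σ²/(σ² + n·σ₀²) = 31965.8641·12106.6009/235867.6496 = 1640.742000.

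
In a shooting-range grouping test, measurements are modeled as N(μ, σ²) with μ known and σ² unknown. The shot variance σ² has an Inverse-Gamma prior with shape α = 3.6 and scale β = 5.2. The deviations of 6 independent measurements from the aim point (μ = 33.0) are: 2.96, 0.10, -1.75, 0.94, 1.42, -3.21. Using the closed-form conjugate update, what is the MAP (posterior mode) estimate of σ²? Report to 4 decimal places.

With known mean μ and an Inverse-Gamma(α, β) prior on σ², the Normal likelihood is conjugate: posterior is Inv-Gamma(α + n/2, β + Σ(xᵢ−μ)²/2).
Σ(xᵢ−μ)² = (2.96)² + (0.10)² + (-1.75)² + (0.94)² + (1.42)² + (-3.21)² = 25.0382.
Posterior: Inv-Gamma(3.6 + 6/2, 5.2 + 25.0382/2) = Inv-Gamma(6.60, 17.71910).
Mode = β/(α+1) = 17.71910/7.60 = 2.3315.

2.3315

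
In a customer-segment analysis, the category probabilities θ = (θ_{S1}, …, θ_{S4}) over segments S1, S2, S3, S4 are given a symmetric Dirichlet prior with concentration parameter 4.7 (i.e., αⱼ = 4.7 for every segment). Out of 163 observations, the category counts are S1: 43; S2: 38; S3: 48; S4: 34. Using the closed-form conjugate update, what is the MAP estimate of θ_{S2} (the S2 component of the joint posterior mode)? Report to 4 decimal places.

The Dirichlet prior is conjugate to the Multinomial likelihood: each posterior αⱼ = prior αⱼ + observed count nⱼ.
Posterior concentration: (47.7, 42.7, 52.7, 38.7), total = 181.8.
Joint mode component: (α_{S2}−1)/(Σα−K) = 41.7/177.8 = 0.2345.

0.2345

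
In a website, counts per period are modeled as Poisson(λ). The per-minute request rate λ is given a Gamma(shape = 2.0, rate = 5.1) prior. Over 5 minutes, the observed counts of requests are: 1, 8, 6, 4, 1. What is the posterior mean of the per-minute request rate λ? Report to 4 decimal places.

With a Gamma(shape α, rate β) prior, the Poisson likelihood is conjugate: the posterior is Gamma(α + ΣXᵢ, β + n).
Sum of counts S = 20 over n = 5 minutes.
Posterior: Gamma(α+S, β+n) = Gamma(2.0+20, 5.1+5) = Gamma(22.0, 10.1).
Posterior mean = α/β = 22.0/10.1 = 2.1782.

2.1782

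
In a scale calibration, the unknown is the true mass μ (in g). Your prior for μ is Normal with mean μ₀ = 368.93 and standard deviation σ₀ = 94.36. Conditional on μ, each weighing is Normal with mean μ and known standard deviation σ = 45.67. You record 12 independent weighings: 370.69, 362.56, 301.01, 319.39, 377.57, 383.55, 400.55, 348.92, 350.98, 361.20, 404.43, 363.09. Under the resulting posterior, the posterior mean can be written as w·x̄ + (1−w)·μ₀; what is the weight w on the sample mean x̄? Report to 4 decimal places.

0.9809

For Normal data with known variance σ², a Normal(μ₀, σ₀²) prior on μ is conjugate. Posterior precision = 1/σ₀² + n/σ²; posterior mean is the precision-weighted average of μ₀ and x̄.
σ₀² = 94.36² = 8903.8096, σ² = 45.67² = 2085.7489. Prior precision 1/σ₀² = 1/8903.8096; data precision n/σ² = 12/2085.7489.
w = (n/σ²)/(1/σ₀² + n/σ²) = n·σ₀²/(σ² + n·σ₀²) = 12·8903.8096/(2085.7489 + 12·8903.8096) = 106845.7152/108931.4641 = 0.9809.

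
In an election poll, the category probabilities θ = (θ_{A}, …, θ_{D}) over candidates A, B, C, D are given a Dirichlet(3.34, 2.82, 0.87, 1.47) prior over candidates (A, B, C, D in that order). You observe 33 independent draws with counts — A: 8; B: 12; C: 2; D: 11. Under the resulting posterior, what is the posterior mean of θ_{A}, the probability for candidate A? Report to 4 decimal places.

0.2733

The Dirichlet prior is conjugate to the Multinomial likelihood: each posterior αⱼ = prior αⱼ + observed count nⱼ.
Posterior concentration: (11.34, 14.82, 2.87, 12.47), total = 41.50.
E[θ_{A}|data] = α_{A}/Σα = 11.34/41.50 = 0.2733.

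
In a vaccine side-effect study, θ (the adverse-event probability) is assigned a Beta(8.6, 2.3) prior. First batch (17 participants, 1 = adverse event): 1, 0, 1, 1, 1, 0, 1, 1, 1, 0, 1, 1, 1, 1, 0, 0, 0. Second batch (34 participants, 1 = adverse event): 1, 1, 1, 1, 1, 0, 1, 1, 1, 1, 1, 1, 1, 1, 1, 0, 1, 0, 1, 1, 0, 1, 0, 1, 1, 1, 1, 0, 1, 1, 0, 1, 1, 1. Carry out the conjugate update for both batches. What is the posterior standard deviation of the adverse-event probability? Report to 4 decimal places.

0.0544

The Beta prior is conjugate to a Binomial/Bernoulli likelihood; the update adds successes to α and failures to β.
After batch 1: Beta(8.6+11, 2.3+6) = Beta(19.6, 8.3).
After batch 2: Beta(19.6+27, 8.3+7) = Beta(46.6, 15.3).
Var = αβ/((α+β)²(α+β+1)) = 46.6·15.3/(61.9²·62.9) = 0.00295832; SD = √0.00295832 = 0.0544.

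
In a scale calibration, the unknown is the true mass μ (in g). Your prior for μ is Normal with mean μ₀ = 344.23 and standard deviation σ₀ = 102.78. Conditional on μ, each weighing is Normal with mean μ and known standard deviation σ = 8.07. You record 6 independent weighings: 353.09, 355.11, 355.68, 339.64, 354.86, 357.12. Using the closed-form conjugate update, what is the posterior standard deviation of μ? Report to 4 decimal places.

For Normal data with known variance σ², a Normal(μ₀, σ₀²) prior on μ is conjugate. Posterior precision = 1/σ₀² + n/σ²; posterior mean is the precision-weighted average of μ₀ and x̄.
σ₀² = 102.78² = 10563.7284, σ² = 8.07² = 65.1249; σ² + n·σ₀² = 65.1249 + 6·10563.7284 = 63447.4953.
Posterior precision = 1/σ₀² + n/σ² = 1/10563.7284 + 6/65.1249 = (σ² + n·σ₀²)/(σ₀²σ²) = 63447.4953/(10563.7284·65.1249); posterior variance σₙ² = σ₀²σ²/(σ² + n·σ₀²) = 10563.7284·65.1249/63447.4953 = 10.843009.
Posterior SD = √σₙ² = √(10563.7284·65.1249/63447.4953) = 3.2929.

3.2929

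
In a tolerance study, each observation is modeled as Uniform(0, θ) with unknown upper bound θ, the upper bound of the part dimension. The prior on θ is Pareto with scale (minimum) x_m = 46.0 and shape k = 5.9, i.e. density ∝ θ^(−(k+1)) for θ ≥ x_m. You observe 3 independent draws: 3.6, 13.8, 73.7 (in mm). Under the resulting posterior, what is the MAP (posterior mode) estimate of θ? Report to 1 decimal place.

73.7

A Pareto(scale x_m, shape k) prior on the upper bound θ of Uniform(0, θ) is conjugate: posterior is Pareto(max(x_m, max xᵢ), k + n).
Sample maximum = 73.7; prior scale x_m = 46.0 → posterior scale = max = 73.7.
Posterior shape = 5.9 + 3 = 8.9.
The Pareto density is decreasing on [x_m, ∞), so the mode is x_m = 73.7.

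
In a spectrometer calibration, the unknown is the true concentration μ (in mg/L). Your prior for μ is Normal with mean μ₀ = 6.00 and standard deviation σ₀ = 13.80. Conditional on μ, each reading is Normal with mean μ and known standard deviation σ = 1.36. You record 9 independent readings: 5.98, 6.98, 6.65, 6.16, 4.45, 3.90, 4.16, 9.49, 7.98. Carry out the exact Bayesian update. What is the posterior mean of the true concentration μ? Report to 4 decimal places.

6.1942

For Normal data with known variance σ², a Normal(μ₀, σ₀²) prior on μ is conjugate. Posterior precision = 1/σ₀² + n/σ²; posterior mean is the precision-weighted average of μ₀ and x̄.
Σxᵢ = 5.98 + 6.98 + 6.65 + 6.16 + 4.45 + 3.90 + 4.16 + 9.49 + 7.98 = 55.75, so n·x̄ = 55.75.
σ₀² = 13.80² = 190.44, σ² = 1.36² = 1.8496; σ² + n·σ₀² = 1.8496 + 9·190.44 = 1715.8096.
Posterior mean = (μ₀/σ₀² + n·x̄/σ²)/(1/σ₀² + n/σ²) = (σ²·μ₀ + σ₀²·n·x̄)/(σ² + n·σ₀²) = (1.8496·6.00 + 190.44·55.75)/1715.8096 = 10628.1276/1715.8096 = 6.1942.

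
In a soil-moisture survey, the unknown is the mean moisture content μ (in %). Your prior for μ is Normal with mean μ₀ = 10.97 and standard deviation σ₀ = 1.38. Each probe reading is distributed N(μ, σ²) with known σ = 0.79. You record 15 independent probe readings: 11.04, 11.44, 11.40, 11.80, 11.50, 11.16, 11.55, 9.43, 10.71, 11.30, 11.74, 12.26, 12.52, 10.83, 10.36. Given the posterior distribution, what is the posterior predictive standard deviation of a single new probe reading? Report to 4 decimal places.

For Normal data with known variance σ², a Normal(μ₀, σ₀²) prior on μ is conjugate. Posterior precision = 1/σ₀² + n/σ²; posterior mean is the precision-weighted average of μ₀ and x̄.
σ₀² = 1.38² = 1.9044, σ² = 0.79² = 0.6241; σ² + n·σ₀² = 0.6241 + 15·1.9044 = 29.1901.
Posterior precision = 1/σ₀² + n/σ² = 1/1.9044 + 15/0.6241 = (σ² + n·σ₀²)/(σ₀²σ²) = 29.1901/(1.9044·0.6241); posterior variance σₙ² = σ₀²σ²/(σ² + n·σ₀²) = 1.9044·0.6241/29.1901 = 0.040717.
Predictive variance for one new observation = σₙ² + σ² = 1.9044·0.6241/29.1901 + 0.6241 = σ²·(σ₀² + 29.1901)/29.1901 = 0.6241·31.0945/29.1901 = 0.664817; SD = √(0.6241·31.0945/29.1901) = 0.8154.

0.8154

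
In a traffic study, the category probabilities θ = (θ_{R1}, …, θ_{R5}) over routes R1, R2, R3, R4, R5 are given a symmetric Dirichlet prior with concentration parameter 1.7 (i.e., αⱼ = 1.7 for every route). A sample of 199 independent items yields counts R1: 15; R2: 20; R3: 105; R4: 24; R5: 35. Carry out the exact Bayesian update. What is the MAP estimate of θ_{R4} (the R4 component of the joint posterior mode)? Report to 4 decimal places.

0.1220

The Dirichlet prior is conjugate to the Multinomial likelihood: each posterior αⱼ = prior αⱼ + observed count nⱼ.
Posterior concentration: (16.7, 21.7, 106.7, 25.7, 36.7), total = 207.5.
Joint mode component: (α_{R4}−1)/(Σα−K) = 24.7/202.5 = 0.1220.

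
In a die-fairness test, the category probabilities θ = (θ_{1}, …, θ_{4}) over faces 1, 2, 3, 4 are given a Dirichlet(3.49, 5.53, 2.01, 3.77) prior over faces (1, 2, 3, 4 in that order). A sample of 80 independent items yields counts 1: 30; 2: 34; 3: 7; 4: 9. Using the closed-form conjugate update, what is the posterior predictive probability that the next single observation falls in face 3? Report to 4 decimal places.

The Dirichlet prior is conjugate to the Multinomial likelihood: each posterior αⱼ = prior αⱼ + observed count nⱼ.
Posterior concentration: (33.49, 39.53, 9.01, 12.77), total = 94.80.
P(next = 3 | data) = α_{3}/Σα = 0.0950.

0.0950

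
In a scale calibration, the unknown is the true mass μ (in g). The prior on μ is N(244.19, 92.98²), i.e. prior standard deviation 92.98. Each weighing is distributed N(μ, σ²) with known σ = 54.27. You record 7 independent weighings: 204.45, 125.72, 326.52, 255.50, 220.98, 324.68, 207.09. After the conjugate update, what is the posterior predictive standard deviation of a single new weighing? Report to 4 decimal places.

57.8485

For Normal data with known variance σ², a Normal(μ₀, σ₀²) prior on μ is conjugate. Posterior precision = 1/σ₀² + n/σ²; posterior mean is the precision-weighted average of μ₀ and x̄.
σ₀² = 92.98² = 8645.2804, σ² = 54.27² = 2945.2329; σ² + n·σ₀² = 2945.2329 + 7·8645.2804 = 63462.1957.
Posterior precision = 1/σ₀² + n/σ² = 1/8645.2804 + 7/2945.2329 = (σ² + n·σ₀²)/(σ₀²σ²) = 63462.1957/(8645.2804·2945.2329); posterior variance σₙ² = σ₀²σ²/(σ² + n·σ₀²) = 8645.2804·2945.2329/63462.1957 = 401.220979.
Predictive variance for one new observation = σₙ² + σ² = 8645.2804·2945.2329/63462.1957 + 2945.2329 = σ²·(σ₀² + 63462.1957)/63462.1957 = 2945.2329·72107.4761/63462.1957 = 3346.453879; SD = √(2945.2329·72107.4761/63462.1957) = 57.8485.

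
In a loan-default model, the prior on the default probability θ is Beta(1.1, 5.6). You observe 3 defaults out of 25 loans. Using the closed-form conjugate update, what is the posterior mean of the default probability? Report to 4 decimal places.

0.1293

The Beta prior is conjugate to a Binomial/Bernoulli likelihood; the update adds successes to α and failures to β.
Posterior: Beta(α+k, β+n−k) = Beta(1.1+3, 5.6+22) = Beta(4.1, 27.6).
Posterior mean = α/(α+β) = 4.1/31.7 = 0.1293.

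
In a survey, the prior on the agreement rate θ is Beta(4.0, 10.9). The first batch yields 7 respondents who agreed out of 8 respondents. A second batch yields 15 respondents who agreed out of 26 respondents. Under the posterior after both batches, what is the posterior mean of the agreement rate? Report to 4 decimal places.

0.5317

The Beta prior is conjugate to a Binomial/Bernoulli likelihood; the update adds successes to α and failures to β.
After batch 1: Beta(4.0+7, 10.9+1) = Beta(11.0, 11.9).
After batch 2: Beta(11.0+15, 11.9+11) = Beta(26.0, 22.9).
Posterior mean = α/(α+β) = 26.0/48.9 = 0.5317.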